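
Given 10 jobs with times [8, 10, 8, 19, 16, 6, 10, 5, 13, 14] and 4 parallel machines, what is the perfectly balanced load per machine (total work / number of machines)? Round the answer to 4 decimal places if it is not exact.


Total processing time = 8 + 10 + 8 + 19 + 16 + 6 + 10 + 5 + 13 + 14 = 109
Number of machines = 4
Ideal balanced load = 109 / 4 = 27.25

27.25


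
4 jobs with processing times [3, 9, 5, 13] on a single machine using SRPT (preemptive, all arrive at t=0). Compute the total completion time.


Since all jobs arrive at t=0, SRPT equals SPT ordering.
SPT order: [3, 5, 9, 13]
Completion times:
  Job 1: p=3, C=3
  Job 2: p=5, C=8
  Job 3: p=9, C=17
  Job 4: p=13, C=30
Total completion time = 3 + 8 + 17 + 30 = 58

58


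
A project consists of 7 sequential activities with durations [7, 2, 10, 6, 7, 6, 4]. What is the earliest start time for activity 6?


Activity 6 starts after activities 1 through 5 complete.
Predecessor durations: [7, 2, 10, 6, 7]
ES = 7 + 2 + 10 + 6 + 7 = 32

32


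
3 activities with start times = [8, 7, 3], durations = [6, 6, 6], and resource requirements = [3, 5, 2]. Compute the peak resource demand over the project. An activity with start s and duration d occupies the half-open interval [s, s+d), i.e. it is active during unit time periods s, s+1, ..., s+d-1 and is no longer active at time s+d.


Each activity i is active on [start_i, start_i + duration_i).
Compute total resource usage per time slot:
  t=0: active resources = [], total = 0
  t=1: active resources = [], total = 0
  t=2: active resources = [], total = 0
  t=3: active resources = [2], total = 2
  t=4: active resources = [2], total = 2
  t=5: active resources = [2], total = 2
  t=6: active resources = [2], total = 2
  t=7: active resources = [5, 2], total = 7
  t=8: active resources = [3, 5, 2], total = 10
  t=9: active resources = [3, 5], total = 8
  t=10: active resources = [3, 5], total = 8
  t=11: active resources = [3, 5], total = 8
  t=12: active resources = [3, 5], total = 8
  t=13: active resources = [3], total = 3
Peak resource demand = 10

10


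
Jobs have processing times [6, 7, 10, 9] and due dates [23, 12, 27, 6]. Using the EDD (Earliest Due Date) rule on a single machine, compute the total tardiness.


Sort by due date (EDD order): [(9, 6), (7, 12), (6, 23), (10, 27)]
Compute completion times and tardiness:
  Job 1: p=9, d=6, C=9, tardiness=max(0,9-6)=3
  Job 2: p=7, d=12, C=16, tardiness=max(0,16-12)=4
  Job 3: p=6, d=23, C=22, tardiness=max(0,22-23)=0
  Job 4: p=10, d=27, C=32, tardiness=max(0,32-27)=5
Total tardiness = 12

12


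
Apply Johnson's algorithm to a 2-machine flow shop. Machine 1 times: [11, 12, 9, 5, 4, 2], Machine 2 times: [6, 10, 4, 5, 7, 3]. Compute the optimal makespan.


Apply Johnson's rule:
  Group 1 (a <= b): [(6, 2, 3), (5, 4, 7), (4, 5, 5)]
  Group 2 (a > b): [(2, 12, 10), (1, 11, 6), (3, 9, 4)]
Optimal job order: [6, 5, 4, 2, 1, 3]
Schedule:
  Job 6: M1 done at 2, M2 done at 5
  Job 5: M1 done at 6, M2 done at 13
  Job 4: M1 done at 11, M2 done at 18
  Job 2: M1 done at 23, M2 done at 33
  Job 1: M1 done at 34, M2 done at 40
  Job 3: M1 done at 43, M2 done at 47
Makespan = 47

47


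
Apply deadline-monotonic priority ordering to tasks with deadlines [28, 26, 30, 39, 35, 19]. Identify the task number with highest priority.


Sort tasks by relative deadline (ascending):
  Task 6: deadline = 19
  Task 2: deadline = 26
  Task 1: deadline = 28
  Task 3: deadline = 30
  Task 5: deadline = 35
  Task 4: deadline = 39
Priority order (highest first): [6, 2, 1, 3, 5, 4]
Highest priority task = 6

6


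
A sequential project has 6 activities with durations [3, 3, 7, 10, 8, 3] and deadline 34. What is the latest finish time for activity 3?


LF(activity 3) = deadline - sum of successor durations
Successors: activities 4 through 6 with durations [10, 8, 3]
Sum of successor durations = 21
LF = 34 - 21 = 13

13


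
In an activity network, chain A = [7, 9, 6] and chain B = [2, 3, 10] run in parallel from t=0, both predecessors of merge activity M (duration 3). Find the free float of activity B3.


ES(B3) = sum of predecessors on chain B = 5
EF(B3) = ES + duration = 5 + 10 = 15
Successor of B3 is M. ES(M) = max(sum(A), sum(B)) = max(22, 15) = 22
Free float = ES(successor) - EF(current) = 22 - 15 = 7

7


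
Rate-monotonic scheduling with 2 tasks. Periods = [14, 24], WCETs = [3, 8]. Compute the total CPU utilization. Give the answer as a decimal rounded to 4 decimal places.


Compute individual utilizations (exact fractions):
  Task 1: C/T = 3/14 (approx. 0.2143)
  Task 2: C/T = 8/24 = 1/3 (approx. 0.3333)
Total utilization U = 3/14 + 1/3 = 23/42
Rounded to 4 decimal places: U = 0.5476
RM (Liu & Layland) bound for 2 tasks = 0.828427; compare with U = 23/42 (approx. 0.547619)
U <= bound, so schedulable by RM sufficient condition.

0.5476


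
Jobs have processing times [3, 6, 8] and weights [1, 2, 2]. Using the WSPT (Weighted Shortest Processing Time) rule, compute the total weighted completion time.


Compute p/w ratios and sort ascending (WSPT): [(3, 1), (6, 2), (8, 2)]
Compute weighted completion times:
  Job (p=3,w=1): C=3, w*C=1*3=3
  Job (p=6,w=2): C=9, w*C=2*9=18
  Job (p=8,w=2): C=17, w*C=2*17=34
Total weighted completion time = 55

55


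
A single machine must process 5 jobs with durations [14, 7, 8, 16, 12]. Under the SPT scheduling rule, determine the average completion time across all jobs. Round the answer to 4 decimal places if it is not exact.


Sort jobs by processing time (SPT order): [7, 8, 12, 14, 16]
Compute completion times sequentially:
  Job 1: processing = 7, completes at 7
  Job 2: processing = 8, completes at 15
  Job 3: processing = 12, completes at 27
  Job 4: processing = 14, completes at 41
  Job 5: processing = 16, completes at 57
Sum of completion times = 147
Average completion time = 147/5 = 29.4

29.4


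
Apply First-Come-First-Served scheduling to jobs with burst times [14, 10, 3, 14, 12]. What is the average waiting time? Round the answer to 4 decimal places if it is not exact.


FCFS order (as given): [14, 10, 3, 14, 12]
Waiting times:
  Job 1: wait = 0
  Job 2: wait = 14
  Job 3: wait = 24
  Job 4: wait = 27
  Job 5: wait = 41
Sum of waiting times = 106
Average waiting time = 106/5 = 21.2

21.2


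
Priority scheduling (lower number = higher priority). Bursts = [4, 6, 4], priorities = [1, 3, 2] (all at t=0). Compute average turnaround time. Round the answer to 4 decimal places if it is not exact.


Sort by priority (ascending = highest first):
Order: [(1, 4), (2, 4), (3, 6)]
Completion times:
  Priority 1, burst=4, C=4
  Priority 2, burst=4, C=8
  Priority 3, burst=6, C=14
Average turnaround = 26/3 = 8.6667

8.6667


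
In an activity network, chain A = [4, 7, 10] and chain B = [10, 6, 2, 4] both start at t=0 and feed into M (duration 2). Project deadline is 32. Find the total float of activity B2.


Forward pass: ES(B2) = sum of predecessors on chain B = 10
EF = ES + duration = 10 + 6 = 16
Backward pass: LF(M) = deadline = 32; LS(M) = 32 - 2 = 30
LF(B2) = LS(M) - sum(successors on chain B) = 30 - 6 = 24
LS = LF - duration = 24 - 6 = 18
Total float = LS - ES = 18 - 10 = 8

8


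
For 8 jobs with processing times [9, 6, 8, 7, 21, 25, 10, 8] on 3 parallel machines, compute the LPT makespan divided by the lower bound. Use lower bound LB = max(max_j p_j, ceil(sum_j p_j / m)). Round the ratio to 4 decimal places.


LPT order: [25, 21, 10, 9, 8, 8, 7, 6]
Machine loads after assignment: [32, 29, 33]
LPT makespan = 33
Lower bound = max(max_job, ceil(total/3)) = max(25, 32) = 32
Ratio = 33 / 32 = 1.0313

1.0313


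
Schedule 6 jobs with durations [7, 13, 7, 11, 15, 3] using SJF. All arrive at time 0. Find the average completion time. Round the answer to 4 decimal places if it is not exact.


SJF order (ascending): [3, 7, 7, 11, 13, 15]
Completion times:
  Job 1: burst=3, C=3
  Job 2: burst=7, C=10
  Job 3: burst=7, C=17
  Job 4: burst=11, C=28
  Job 5: burst=13, C=41
  Job 6: burst=15, C=56
Average completion = 155/6 = 25.8333

25.8333


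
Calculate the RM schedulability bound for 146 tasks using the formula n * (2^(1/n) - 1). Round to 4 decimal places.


Compute 2^(1/146) = 1.0047588711
Subtract 1: 1.0047588711 - 1 = 0.0047588711
Multiply by n: 146 * 0.0047588711 = 0.6947951806
Round to 4 dp: 0.6948

0.6948


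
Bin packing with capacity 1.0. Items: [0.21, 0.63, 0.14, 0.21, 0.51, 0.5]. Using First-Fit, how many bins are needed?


Place items sequentially using First-Fit:
  Item 0.21 -> new Bin 1
  Item 0.63 -> Bin 1 (now 0.84)
  Item 0.14 -> Bin 1 (now 0.98)
  Item 0.21 -> new Bin 2
  Item 0.51 -> Bin 2 (now 0.72)
  Item 0.5 -> new Bin 3
Total bins used = 3

3


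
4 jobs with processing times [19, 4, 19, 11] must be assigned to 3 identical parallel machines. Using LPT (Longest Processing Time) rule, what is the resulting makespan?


Sort jobs in decreasing order (LPT): [19, 19, 11, 4]
Assign each job to the least loaded machine:
  Machine 1: jobs [19], load = 19
  Machine 2: jobs [19], load = 19
  Machine 3: jobs [11, 4], load = 15
Makespan = max load = 19

19


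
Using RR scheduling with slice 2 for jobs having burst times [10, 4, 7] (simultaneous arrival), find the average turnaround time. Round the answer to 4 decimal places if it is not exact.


Time quantum = 2
Execution trace:
  J1 runs 2 units, time = 2
  J2 runs 2 units, time = 4
  J3 runs 2 units, time = 6
  J1 runs 2 units, time = 8
  J2 runs 2 units, time = 10
  J3 runs 2 units, time = 12
  J1 runs 2 units, time = 14
  J3 runs 2 units, time = 16
  J1 runs 2 units, time = 18
  J3 runs 1 units, time = 19
  J1 runs 2 units, time = 21
Finish times: [21, 10, 19]
Average turnaround = 50/3 = 16.6667

16.6667


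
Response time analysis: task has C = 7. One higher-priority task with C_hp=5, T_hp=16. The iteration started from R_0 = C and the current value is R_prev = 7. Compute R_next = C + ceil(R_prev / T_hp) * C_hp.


R_next = C + ceil(R_prev / T_hp) * C_hp
ceil(7 / 16) = ceil(0.4375) = 1
Interference = 1 * 5 = 5
R_next = 7 + 5 = 12

12


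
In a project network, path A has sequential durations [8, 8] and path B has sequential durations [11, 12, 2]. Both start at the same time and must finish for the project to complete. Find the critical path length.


Path A total = 8 + 8 = 16
Path B total = 11 + 12 + 2 = 25
Critical path = longest path = max(16, 25) = 25

25


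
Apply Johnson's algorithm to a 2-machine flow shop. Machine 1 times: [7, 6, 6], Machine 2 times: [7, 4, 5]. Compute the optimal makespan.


Apply Johnson's rule:
  Group 1 (a <= b): [(1, 7, 7)]
  Group 2 (a > b): [(3, 6, 5), (2, 6, 4)]
Optimal job order: [1, 3, 2]
Schedule:
  Job 1: M1 done at 7, M2 done at 14
  Job 3: M1 done at 13, M2 done at 19
  Job 2: M1 done at 19, M2 done at 23
Makespan = 23

23


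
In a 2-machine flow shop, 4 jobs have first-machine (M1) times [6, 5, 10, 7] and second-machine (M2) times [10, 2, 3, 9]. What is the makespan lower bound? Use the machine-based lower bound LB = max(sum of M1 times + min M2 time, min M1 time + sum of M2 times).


LB1 = sum(M1 times) + min(M2 times) = 28 + 2 = 30
LB2 = min(M1 times) + sum(M2 times) = 5 + 24 = 29
Lower bound = max(LB1, LB2) = max(30, 29) = 30

30


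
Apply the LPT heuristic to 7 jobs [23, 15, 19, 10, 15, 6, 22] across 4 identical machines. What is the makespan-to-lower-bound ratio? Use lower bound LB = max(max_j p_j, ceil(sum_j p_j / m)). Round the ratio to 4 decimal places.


LPT order: [23, 22, 19, 15, 15, 10, 6]
Machine loads after assignment: [23, 28, 29, 30]
LPT makespan = 30
Lower bound = max(max_job, ceil(total/4)) = max(23, 28) = 28
Ratio = 30 / 28 = 1.0714

1.0714


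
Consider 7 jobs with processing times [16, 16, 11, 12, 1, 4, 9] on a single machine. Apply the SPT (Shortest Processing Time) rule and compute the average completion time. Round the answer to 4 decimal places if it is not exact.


Sort jobs by processing time (SPT order): [1, 4, 9, 11, 12, 16, 16]
Compute completion times sequentially:
  Job 1: processing = 1, completes at 1
  Job 2: processing = 4, completes at 5
  Job 3: processing = 9, completes at 14
  Job 4: processing = 11, completes at 25
  Job 5: processing = 12, completes at 37
  Job 6: processing = 16, completes at 53
  Job 7: processing = 16, completes at 69
Sum of completion times = 204
Average completion time = 204/7 = 29.1429

29.1429


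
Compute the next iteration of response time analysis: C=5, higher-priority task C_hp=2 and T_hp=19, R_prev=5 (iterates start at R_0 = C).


R_next = C + ceil(R_prev / T_hp) * C_hp
ceil(5 / 19) = ceil(0.2632) = 1
Interference = 1 * 2 = 2
R_next = 5 + 2 = 7

7


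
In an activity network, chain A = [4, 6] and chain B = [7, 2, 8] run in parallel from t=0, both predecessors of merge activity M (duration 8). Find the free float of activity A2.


ES(A2) = sum of predecessors on chain A = 4
EF(A2) = ES + duration = 4 + 6 = 10
Successor of A2 is M. ES(M) = max(sum(A), sum(B)) = max(10, 17) = 17
Free float = ES(successor) - EF(current) = 17 - 10 = 7

7


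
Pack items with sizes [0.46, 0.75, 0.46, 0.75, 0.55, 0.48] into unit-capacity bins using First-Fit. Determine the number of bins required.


Place items sequentially using First-Fit:
  Item 0.46 -> new Bin 1
  Item 0.75 -> new Bin 2
  Item 0.46 -> Bin 1 (now 0.92)
  Item 0.75 -> new Bin 3
  Item 0.55 -> new Bin 4
  Item 0.48 -> new Bin 5
Total bins used = 5

5


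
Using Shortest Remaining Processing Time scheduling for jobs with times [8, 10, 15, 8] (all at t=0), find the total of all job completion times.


Since all jobs arrive at t=0, SRPT equals SPT ordering.
SPT order: [8, 8, 10, 15]
Completion times:
  Job 1: p=8, C=8
  Job 2: p=8, C=16
  Job 3: p=10, C=26
  Job 4: p=15, C=41
Total completion time = 8 + 16 + 26 + 41 = 91

91


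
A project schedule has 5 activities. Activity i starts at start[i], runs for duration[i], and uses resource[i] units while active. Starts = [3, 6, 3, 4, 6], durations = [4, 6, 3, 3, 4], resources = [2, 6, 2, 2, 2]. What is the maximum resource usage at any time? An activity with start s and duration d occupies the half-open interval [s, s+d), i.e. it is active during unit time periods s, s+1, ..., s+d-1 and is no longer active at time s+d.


Each activity i is active on [start_i, start_i + duration_i).
Compute total resource usage per time slot:
  t=0: active resources = [], total = 0
  t=1: active resources = [], total = 0
  t=2: active resources = [], total = 0
  t=3: active resources = [2, 2], total = 4
  t=4: active resources = [2, 2, 2], total = 6
  t=5: active resources = [2, 2, 2], total = 6
  t=6: active resources = [2, 6, 2, 2], total = 12
  t=7: active resources = [6, 2], total = 8
  t=8: active resources = [6, 2], total = 8
  t=9: active resources = [6, 2], total = 8
  t=10: active resources = [6], total = 6
  t=11: active resources = [6], total = 6
Peak resource demand = 12

12


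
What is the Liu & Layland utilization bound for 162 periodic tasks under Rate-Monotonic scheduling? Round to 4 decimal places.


Compute 2^(1/162) = 1.0042878529
Subtract 1: 1.0042878529 - 1 = 0.0042878529
Multiply by n: 162 * 0.0042878529 = 0.6946321698
Round to 4 dp: 0.6946

0.6946


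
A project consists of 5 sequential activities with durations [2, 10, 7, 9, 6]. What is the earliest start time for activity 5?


Activity 5 starts after activities 1 through 4 complete.
Predecessor durations: [2, 10, 7, 9]
ES = 2 + 10 + 7 + 9 = 28

28


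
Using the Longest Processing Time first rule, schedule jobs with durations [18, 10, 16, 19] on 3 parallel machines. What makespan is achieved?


Sort jobs in decreasing order (LPT): [19, 18, 16, 10]
Assign each job to the least loaded machine:
  Machine 1: jobs [19], load = 19
  Machine 2: jobs [18], load = 18
  Machine 3: jobs [16, 10], load = 26
Makespan = max load = 26

26


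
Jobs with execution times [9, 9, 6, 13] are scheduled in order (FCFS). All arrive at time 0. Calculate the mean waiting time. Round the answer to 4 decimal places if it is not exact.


FCFS order (as given): [9, 9, 6, 13]
Waiting times:
  Job 1: wait = 0
  Job 2: wait = 9
  Job 3: wait = 18
  Job 4: wait = 24
Sum of waiting times = 51
Average waiting time = 51/4 = 12.75

12.75


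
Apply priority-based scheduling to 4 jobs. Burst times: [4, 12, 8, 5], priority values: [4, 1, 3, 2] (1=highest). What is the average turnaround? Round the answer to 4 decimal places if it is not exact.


Sort by priority (ascending = highest first):
Order: [(1, 12), (2, 5), (3, 8), (4, 4)]
Completion times:
  Priority 1, burst=12, C=12
  Priority 2, burst=5, C=17
  Priority 3, burst=8, C=25
  Priority 4, burst=4, C=29
Average turnaround = 83/4 = 20.75

20.75


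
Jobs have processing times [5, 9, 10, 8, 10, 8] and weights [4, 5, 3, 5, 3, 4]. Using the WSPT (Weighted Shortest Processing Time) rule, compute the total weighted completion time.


Compute p/w ratios and sort ascending (WSPT): [(5, 4), (8, 5), (9, 5), (8, 4), (10, 3), (10, 3)]
Compute weighted completion times:
  Job (p=5,w=4): C=5, w*C=4*5=20
  Job (p=8,w=5): C=13, w*C=5*13=65
  Job (p=9,w=5): C=22, w*C=5*22=110
  Job (p=8,w=4): C=30, w*C=4*30=120
  Job (p=10,w=3): C=40, w*C=3*40=120
  Job (p=10,w=3): C=50, w*C=3*50=150
Total weighted completion time = 585

585


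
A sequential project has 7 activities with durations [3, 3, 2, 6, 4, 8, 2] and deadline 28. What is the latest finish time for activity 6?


LF(activity 6) = deadline - sum of successor durations
Successors: activities 7 through 7 with durations [2]
Sum of successor durations = 2
LF = 28 - 2 = 26

26


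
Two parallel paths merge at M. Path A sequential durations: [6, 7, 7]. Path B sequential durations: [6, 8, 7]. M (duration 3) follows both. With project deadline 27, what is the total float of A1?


Forward pass: ES(A1) = sum of predecessors on chain A = 0
EF = ES + duration = 0 + 6 = 6
Backward pass: LF(M) = deadline = 27; LS(M) = 27 - 3 = 24
LF(A1) = LS(M) - sum(successors on chain A) = 24 - 14 = 10
LS = LF - duration = 10 - 6 = 4
Total float = LS - ES = 4 - 0 = 4

4


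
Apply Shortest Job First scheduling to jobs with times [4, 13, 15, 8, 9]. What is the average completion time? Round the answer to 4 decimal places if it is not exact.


SJF order (ascending): [4, 8, 9, 13, 15]
Completion times:
  Job 1: burst=4, C=4
  Job 2: burst=8, C=12
  Job 3: burst=9, C=21
  Job 4: burst=13, C=34
  Job 5: burst=15, C=49
Average completion = 120/5 = 24.0

24.0


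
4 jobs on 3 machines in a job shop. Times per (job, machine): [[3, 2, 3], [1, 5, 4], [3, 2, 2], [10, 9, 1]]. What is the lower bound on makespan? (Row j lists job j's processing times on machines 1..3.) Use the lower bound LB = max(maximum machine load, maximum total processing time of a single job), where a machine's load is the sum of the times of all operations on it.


Machine loads:
  Machine 1: 3 + 1 + 3 + 10 = 17
  Machine 2: 2 + 5 + 2 + 9 = 18
  Machine 3: 3 + 4 + 2 + 1 = 10
Max machine load = 18
Job totals:
  Job 1: 8
  Job 2: 10
  Job 3: 7
  Job 4: 20
Max job total = 20
Lower bound = max(18, 20) = 20

20


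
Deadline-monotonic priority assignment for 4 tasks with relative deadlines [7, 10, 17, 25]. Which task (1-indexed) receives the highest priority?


Sort tasks by relative deadline (ascending):
  Task 1: deadline = 7
  Task 2: deadline = 10
  Task 3: deadline = 17
  Task 4: deadline = 25
Priority order (highest first): [1, 2, 3, 4]
Highest priority task = 1

1


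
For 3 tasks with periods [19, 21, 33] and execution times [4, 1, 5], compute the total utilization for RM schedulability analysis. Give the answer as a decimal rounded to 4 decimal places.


Compute individual utilizations (exact fractions):
  Task 1: C/T = 4/19 (approx. 0.2105)
  Task 2: C/T = 1/21 (approx. 0.0476)
  Task 3: C/T = 5/33 (approx. 0.1515)
Total utilization U = 4/19 + 1/21 + 5/33 = 1798/4389
Rounded to 4 decimal places: U = 0.4097
RM (Liu & Layland) bound for 3 tasks = 0.779763; compare with U = 1798/4389 (approx. 0.409661)
U <= bound, so schedulable by RM sufficient condition.

0.4097


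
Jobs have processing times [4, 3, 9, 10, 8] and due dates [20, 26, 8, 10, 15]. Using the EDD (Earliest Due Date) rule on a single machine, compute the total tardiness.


Sort by due date (EDD order): [(9, 8), (10, 10), (8, 15), (4, 20), (3, 26)]
Compute completion times and tardiness:
  Job 1: p=9, d=8, C=9, tardiness=max(0,9-8)=1
  Job 2: p=10, d=10, C=19, tardiness=max(0,19-10)=9
  Job 3: p=8, d=15, C=27, tardiness=max(0,27-15)=12
  Job 4: p=4, d=20, C=31, tardiness=max(0,31-20)=11
  Job 5: p=3, d=26, C=34, tardiness=max(0,34-26)=8
Total tardiness = 41

41


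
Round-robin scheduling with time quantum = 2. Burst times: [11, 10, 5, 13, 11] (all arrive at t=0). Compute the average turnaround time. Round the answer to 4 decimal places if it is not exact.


Time quantum = 2
Execution trace:
  J1 runs 2 units, time = 2
  J2 runs 2 units, time = 4
  J3 runs 2 units, time = 6
  J4 runs 2 units, time = 8
  J5 runs 2 units, time = 10
  J1 runs 2 units, time = 12
  J2 runs 2 units, time = 14
  J3 runs 2 units, time = 16
  J4 runs 2 units, time = 18
  J5 runs 2 units, time = 20
  J1 runs 2 units, time = 22
  J2 runs 2 units, time = 24
  J3 runs 1 units, time = 25
  J4 runs 2 units, time = 27
  J5 runs 2 units, time = 29
  J1 runs 2 units, time = 31
  J2 runs 2 units, time = 33
  J4 runs 2 units, time = 35
  J5 runs 2 units, time = 37
  J1 runs 2 units, time = 39
  J2 runs 2 units, time = 41
  J4 runs 2 units, time = 43
  J5 runs 2 units, time = 45
  J1 runs 1 units, time = 46
  J4 runs 2 units, time = 48
  J5 runs 1 units, time = 49
  J4 runs 1 units, time = 50
Finish times: [46, 41, 25, 50, 49]
Average turnaround = 211/5 = 42.2

42.2


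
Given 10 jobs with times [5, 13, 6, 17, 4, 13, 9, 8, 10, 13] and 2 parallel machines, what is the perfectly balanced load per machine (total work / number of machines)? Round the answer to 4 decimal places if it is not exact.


Total processing time = 5 + 13 + 6 + 17 + 4 + 13 + 9 + 8 + 10 + 13 = 98
Number of machines = 2
Ideal balanced load = 98 / 2 = 49.0

49.0


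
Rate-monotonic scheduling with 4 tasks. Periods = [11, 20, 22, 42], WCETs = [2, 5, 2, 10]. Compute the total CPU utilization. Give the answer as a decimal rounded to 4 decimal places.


Compute individual utilizations (exact fractions):
  Task 1: C/T = 2/11 (approx. 0.1818)
  Task 2: C/T = 5/20 = 1/4 (approx. 0.25)
  Task 3: C/T = 2/22 = 1/11 (approx. 0.0909)
  Task 4: C/T = 10/42 = 5/21 (approx. 0.2381)
Total utilization U = 2/11 + 1/4 + 1/11 + 5/21 = 703/924
Rounded to 4 decimal places: U = 0.7608
RM (Liu & Layland) bound for 4 tasks = 0.756828; compare with U = 703/924 (approx. 0.760823)
bound < U <= 1, so the RM sufficient condition is not met (inconclusive; an exact test such as response-time analysis is needed).

0.7608


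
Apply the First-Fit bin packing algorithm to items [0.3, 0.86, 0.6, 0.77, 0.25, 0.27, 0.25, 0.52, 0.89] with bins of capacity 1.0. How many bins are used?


Place items sequentially using First-Fit:
  Item 0.3 -> new Bin 1
  Item 0.86 -> new Bin 2
  Item 0.6 -> Bin 1 (now 0.9)
  Item 0.77 -> new Bin 3
  Item 0.25 -> new Bin 4
  Item 0.27 -> Bin 4 (now 0.52)
  Item 0.25 -> Bin 4 (now 0.77)
  Item 0.52 -> new Bin 5
  Item 0.89 -> new Bin 6
Total bins used = 6

6


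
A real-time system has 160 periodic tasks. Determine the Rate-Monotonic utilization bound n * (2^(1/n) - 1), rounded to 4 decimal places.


Compute 2^(1/160) = 1.0043415673
Subtract 1: 1.0043415673 - 1 = 0.0043415673
Multiply by n: 160 * 0.0043415673 = 0.6946507680
Round to 4 dp: 0.6947

0.6947


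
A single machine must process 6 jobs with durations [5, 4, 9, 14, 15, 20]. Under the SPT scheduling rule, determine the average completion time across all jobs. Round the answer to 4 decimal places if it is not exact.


Sort jobs by processing time (SPT order): [4, 5, 9, 14, 15, 20]
Compute completion times sequentially:
  Job 1: processing = 4, completes at 4
  Job 2: processing = 5, completes at 9
  Job 3: processing = 9, completes at 18
  Job 4: processing = 14, completes at 32
  Job 5: processing = 15, completes at 47
  Job 6: processing = 20, completes at 67
Sum of completion times = 177
Average completion time = 177/6 = 29.5

29.5


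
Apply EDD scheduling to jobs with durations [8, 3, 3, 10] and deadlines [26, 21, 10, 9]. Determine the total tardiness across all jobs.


Sort by due date (EDD order): [(10, 9), (3, 10), (3, 21), (8, 26)]
Compute completion times and tardiness:
  Job 1: p=10, d=9, C=10, tardiness=max(0,10-9)=1
  Job 2: p=3, d=10, C=13, tardiness=max(0,13-10)=3
  Job 3: p=3, d=21, C=16, tardiness=max(0,16-21)=0
  Job 4: p=8, d=26, C=24, tardiness=max(0,24-26)=0
Total tardiness = 4

4


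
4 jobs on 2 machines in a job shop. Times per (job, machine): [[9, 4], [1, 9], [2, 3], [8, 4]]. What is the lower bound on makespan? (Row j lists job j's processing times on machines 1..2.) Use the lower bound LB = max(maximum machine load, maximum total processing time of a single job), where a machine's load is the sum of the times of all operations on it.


Machine loads:
  Machine 1: 9 + 1 + 2 + 8 = 20
  Machine 2: 4 + 9 + 3 + 4 = 20
Max machine load = 20
Job totals:
  Job 1: 13
  Job 2: 10
  Job 3: 5
  Job 4: 12
Max job total = 13
Lower bound = max(20, 13) = 20

20


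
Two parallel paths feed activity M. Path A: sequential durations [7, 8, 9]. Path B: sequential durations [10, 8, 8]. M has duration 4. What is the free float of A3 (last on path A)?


ES(A3) = sum of predecessors on chain A = 15
EF(A3) = ES + duration = 15 + 9 = 24
Successor of A3 is M. ES(M) = max(sum(A), sum(B)) = max(24, 26) = 26
Free float = ES(successor) - EF(current) = 26 - 24 = 2

2


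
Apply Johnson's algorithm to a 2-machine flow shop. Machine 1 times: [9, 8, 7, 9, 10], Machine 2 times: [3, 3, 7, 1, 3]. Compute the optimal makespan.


Apply Johnson's rule:
  Group 1 (a <= b): [(3, 7, 7)]
  Group 2 (a > b): [(1, 9, 3), (2, 8, 3), (5, 10, 3), (4, 9, 1)]
Optimal job order: [3, 1, 2, 5, 4]
Schedule:
  Job 3: M1 done at 7, M2 done at 14
  Job 1: M1 done at 16, M2 done at 19
  Job 2: M1 done at 24, M2 done at 27
  Job 5: M1 done at 34, M2 done at 37
  Job 4: M1 done at 43, M2 done at 44
Makespan = 44

44


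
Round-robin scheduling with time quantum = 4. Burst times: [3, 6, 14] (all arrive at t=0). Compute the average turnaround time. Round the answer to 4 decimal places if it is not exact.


Time quantum = 4
Execution trace:
  J1 runs 3 units, time = 3
  J2 runs 4 units, time = 7
  J3 runs 4 units, time = 11
  J2 runs 2 units, time = 13
  J3 runs 4 units, time = 17
  J3 runs 4 units, time = 21
  J3 runs 2 units, time = 23
Finish times: [3, 13, 23]
Average turnaround = 39/3 = 13.0

13.0


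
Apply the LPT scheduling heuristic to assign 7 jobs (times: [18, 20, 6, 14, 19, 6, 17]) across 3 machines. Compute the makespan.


Sort jobs in decreasing order (LPT): [20, 19, 18, 17, 14, 6, 6]
Assign each job to the least loaded machine:
  Machine 1: jobs [20, 6, 6], load = 32
  Machine 2: jobs [19, 14], load = 33
  Machine 3: jobs [18, 17], load = 35
Makespan = max load = 35

35


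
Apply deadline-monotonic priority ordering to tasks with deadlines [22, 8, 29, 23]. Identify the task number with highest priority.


Sort tasks by relative deadline (ascending):
  Task 2: deadline = 8
  Task 1: deadline = 22
  Task 4: deadline = 23
  Task 3: deadline = 29
Priority order (highest first): [2, 1, 4, 3]
Highest priority task = 2

2


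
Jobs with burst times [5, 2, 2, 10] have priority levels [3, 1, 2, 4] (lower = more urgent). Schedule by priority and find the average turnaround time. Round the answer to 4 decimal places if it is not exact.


Sort by priority (ascending = highest first):
Order: [(1, 2), (2, 2), (3, 5), (4, 10)]
Completion times:
  Priority 1, burst=2, C=2
  Priority 2, burst=2, C=4
  Priority 3, burst=5, C=9
  Priority 4, burst=10, C=19
Average turnaround = 34/4 = 8.5

8.5


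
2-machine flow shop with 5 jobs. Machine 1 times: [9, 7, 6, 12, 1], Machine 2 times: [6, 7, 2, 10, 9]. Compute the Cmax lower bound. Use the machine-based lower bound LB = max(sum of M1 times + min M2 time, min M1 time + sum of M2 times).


LB1 = sum(M1 times) + min(M2 times) = 35 + 2 = 37
LB2 = min(M1 times) + sum(M2 times) = 1 + 34 = 35
Lower bound = max(LB1, LB2) = max(37, 35) = 37

37


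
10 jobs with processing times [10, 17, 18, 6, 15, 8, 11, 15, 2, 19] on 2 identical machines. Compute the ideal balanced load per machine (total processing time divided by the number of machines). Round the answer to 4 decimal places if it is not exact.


Total processing time = 10 + 17 + 18 + 6 + 15 + 8 + 11 + 15 + 2 + 19 = 121
Number of machines = 2
Ideal balanced load = 121 / 2 = 60.5

60.5


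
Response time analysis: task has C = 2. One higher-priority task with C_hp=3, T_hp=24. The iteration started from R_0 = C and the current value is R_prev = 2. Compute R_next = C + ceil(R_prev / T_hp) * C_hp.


R_next = C + ceil(R_prev / T_hp) * C_hp
ceil(2 / 24) = ceil(0.0833) = 1
Interference = 1 * 3 = 3
R_next = 2 + 3 = 5

5


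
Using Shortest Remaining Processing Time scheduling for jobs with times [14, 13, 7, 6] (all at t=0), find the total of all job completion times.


Since all jobs arrive at t=0, SRPT equals SPT ordering.
SPT order: [6, 7, 13, 14]
Completion times:
  Job 1: p=6, C=6
  Job 2: p=7, C=13
  Job 3: p=13, C=26
  Job 4: p=14, C=40
Total completion time = 6 + 13 + 26 + 40 = 85

85


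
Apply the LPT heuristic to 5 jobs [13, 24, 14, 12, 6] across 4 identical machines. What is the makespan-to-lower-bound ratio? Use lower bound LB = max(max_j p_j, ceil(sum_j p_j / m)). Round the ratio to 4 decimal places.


LPT order: [24, 14, 13, 12, 6]
Machine loads after assignment: [24, 14, 13, 18]
LPT makespan = 24
Lower bound = max(max_job, ceil(total/4)) = max(24, 18) = 24
Ratio = 24 / 24 = 1.0

1.0


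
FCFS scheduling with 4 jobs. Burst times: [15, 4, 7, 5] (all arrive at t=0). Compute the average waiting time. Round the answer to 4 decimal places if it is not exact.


FCFS order (as given): [15, 4, 7, 5]
Waiting times:
  Job 1: wait = 0
  Job 2: wait = 15
  Job 3: wait = 19
  Job 4: wait = 26
Sum of waiting times = 60
Average waiting time = 60/4 = 15.0

15.0


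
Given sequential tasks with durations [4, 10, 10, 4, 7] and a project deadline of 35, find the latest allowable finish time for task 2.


LF(activity 2) = deadline - sum of successor durations
Successors: activities 3 through 5 with durations [10, 4, 7]
Sum of successor durations = 21
LF = 35 - 21 = 14

14


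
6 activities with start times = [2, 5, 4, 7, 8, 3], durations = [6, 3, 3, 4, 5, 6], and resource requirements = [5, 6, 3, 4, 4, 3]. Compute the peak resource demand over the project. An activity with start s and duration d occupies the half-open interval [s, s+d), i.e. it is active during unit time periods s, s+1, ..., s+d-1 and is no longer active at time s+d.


Each activity i is active on [start_i, start_i + duration_i).
Compute total resource usage per time slot:
  t=0: active resources = [], total = 0
  t=1: active resources = [], total = 0
  t=2: active resources = [5], total = 5
  t=3: active resources = [5, 3], total = 8
  t=4: active resources = [5, 3, 3], total = 11
  t=5: active resources = [5, 6, 3, 3], total = 17
  t=6: active resources = [5, 6, 3, 3], total = 17
  t=7: active resources = [5, 6, 4, 3], total = 18
  t=8: active resources = [4, 4, 3], total = 11
  t=9: active resources = [4, 4], total = 8
  t=10: active resources = [4, 4], total = 8
  t=11: active resources = [4], total = 4
  t=12: active resources = [4], total = 4
Peak resource demand = 18

18


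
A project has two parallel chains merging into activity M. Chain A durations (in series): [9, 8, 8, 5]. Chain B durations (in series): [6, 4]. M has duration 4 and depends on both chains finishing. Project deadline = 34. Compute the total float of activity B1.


Forward pass: ES(B1) = sum of predecessors on chain B = 0
EF = ES + duration = 0 + 6 = 6
Backward pass: LF(M) = deadline = 34; LS(M) = 34 - 4 = 30
LF(B1) = LS(M) - sum(successors on chain B) = 30 - 4 = 26
LS = LF - duration = 26 - 6 = 20
Total float = LS - ES = 20 - 0 = 20

20


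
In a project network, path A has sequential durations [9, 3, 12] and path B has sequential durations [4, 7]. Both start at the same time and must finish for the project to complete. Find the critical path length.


Path A total = 9 + 3 + 12 = 24
Path B total = 4 + 7 = 11
Critical path = longest path = max(24, 11) = 24

24


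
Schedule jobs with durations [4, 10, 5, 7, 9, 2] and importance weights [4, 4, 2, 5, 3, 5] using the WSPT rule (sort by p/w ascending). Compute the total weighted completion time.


Compute p/w ratios and sort ascending (WSPT): [(2, 5), (4, 4), (7, 5), (10, 4), (5, 2), (9, 3)]
Compute weighted completion times:
  Job (p=2,w=5): C=2, w*C=5*2=10
  Job (p=4,w=4): C=6, w*C=4*6=24
  Job (p=7,w=5): C=13, w*C=5*13=65
  Job (p=10,w=4): C=23, w*C=4*23=92
  Job (p=5,w=2): C=28, w*C=2*28=56
  Job (p=9,w=3): C=37, w*C=3*37=111
Total weighted completion time = 358

358


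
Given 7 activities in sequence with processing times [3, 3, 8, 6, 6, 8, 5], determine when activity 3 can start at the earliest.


Activity 3 starts after activities 1 through 2 complete.
Predecessor durations: [3, 3]
ES = 3 + 3 = 6

6


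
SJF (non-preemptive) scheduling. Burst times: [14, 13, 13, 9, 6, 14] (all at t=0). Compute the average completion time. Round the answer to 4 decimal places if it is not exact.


SJF order (ascending): [6, 9, 13, 13, 14, 14]
Completion times:
  Job 1: burst=6, C=6
  Job 2: burst=9, C=15
  Job 3: burst=13, C=28
  Job 4: burst=13, C=41
  Job 5: burst=14, C=55
  Job 6: burst=14, C=69
Average completion = 214/6 = 35.6667

35.6667


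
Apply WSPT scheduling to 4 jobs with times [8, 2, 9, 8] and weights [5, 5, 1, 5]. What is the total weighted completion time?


Compute p/w ratios and sort ascending (WSPT): [(2, 5), (8, 5), (8, 5), (9, 1)]
Compute weighted completion times:
  Job (p=2,w=5): C=2, w*C=5*2=10
  Job (p=8,w=5): C=10, w*C=5*10=50
  Job (p=8,w=5): C=18, w*C=5*18=90
  Job (p=9,w=1): C=27, w*C=1*27=27
Total weighted completion time = 177

177


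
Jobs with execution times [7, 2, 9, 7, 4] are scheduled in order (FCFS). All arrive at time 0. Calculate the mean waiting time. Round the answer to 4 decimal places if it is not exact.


FCFS order (as given): [7, 2, 9, 7, 4]
Waiting times:
  Job 1: wait = 0
  Job 2: wait = 7
  Job 3: wait = 9
  Job 4: wait = 18
  Job 5: wait = 25
Sum of waiting times = 59
Average waiting time = 59/5 = 11.8

11.8


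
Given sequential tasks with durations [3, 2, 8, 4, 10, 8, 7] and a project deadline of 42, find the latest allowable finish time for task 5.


LF(activity 5) = deadline - sum of successor durations
Successors: activities 6 through 7 with durations [8, 7]
Sum of successor durations = 15
LF = 42 - 15 = 27

27


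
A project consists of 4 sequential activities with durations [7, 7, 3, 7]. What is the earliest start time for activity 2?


Activity 2 starts after activities 1 through 1 complete.
Predecessor durations: [7]
ES = 7 = 7

7


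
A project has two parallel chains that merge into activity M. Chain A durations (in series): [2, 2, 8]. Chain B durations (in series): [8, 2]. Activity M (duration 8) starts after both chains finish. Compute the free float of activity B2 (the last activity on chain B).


ES(B2) = sum of predecessors on chain B = 8
EF(B2) = ES + duration = 8 + 2 = 10
Successor of B2 is M. ES(M) = max(sum(A), sum(B)) = max(12, 10) = 12
Free float = ES(successor) - EF(current) = 12 - 10 = 2

2


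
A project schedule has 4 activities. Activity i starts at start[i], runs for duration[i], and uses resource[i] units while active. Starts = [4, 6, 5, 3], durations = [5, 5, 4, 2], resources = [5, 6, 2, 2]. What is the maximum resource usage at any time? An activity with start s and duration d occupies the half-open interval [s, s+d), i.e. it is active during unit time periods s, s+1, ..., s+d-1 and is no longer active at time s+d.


Each activity i is active on [start_i, start_i + duration_i).
Compute total resource usage per time slot:
  t=0: active resources = [], total = 0
  t=1: active resources = [], total = 0
  t=2: active resources = [], total = 0
  t=3: active resources = [2], total = 2
  t=4: active resources = [5, 2], total = 7
  t=5: active resources = [5, 2], total = 7
  t=6: active resources = [5, 6, 2], total = 13
  t=7: active resources = [5, 6, 2], total = 13
  t=8: active resources = [5, 6, 2], total = 13
  t=9: active resources = [6], total = 6
  t=10: active resources = [6], total = 6
Peak resource demand = 13

13


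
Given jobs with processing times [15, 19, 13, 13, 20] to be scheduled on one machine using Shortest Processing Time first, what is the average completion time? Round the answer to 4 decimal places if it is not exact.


Sort jobs by processing time (SPT order): [13, 13, 15, 19, 20]
Compute completion times sequentially:
  Job 1: processing = 13, completes at 13
  Job 2: processing = 13, completes at 26
  Job 3: processing = 15, completes at 41
  Job 4: processing = 19, completes at 60
  Job 5: processing = 20, completes at 80
Sum of completion times = 220
Average completion time = 220/5 = 44.0

44.0


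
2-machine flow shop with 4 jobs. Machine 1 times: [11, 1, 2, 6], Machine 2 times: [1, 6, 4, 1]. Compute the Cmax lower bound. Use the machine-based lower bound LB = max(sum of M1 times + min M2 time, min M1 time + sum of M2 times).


LB1 = sum(M1 times) + min(M2 times) = 20 + 1 = 21
LB2 = min(M1 times) + sum(M2 times) = 1 + 12 = 13
Lower bound = max(LB1, LB2) = max(21, 13) = 21

21


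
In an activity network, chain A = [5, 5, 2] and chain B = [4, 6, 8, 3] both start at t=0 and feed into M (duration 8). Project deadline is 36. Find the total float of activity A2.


Forward pass: ES(A2) = sum of predecessors on chain A = 5
EF = ES + duration = 5 + 5 = 10
Backward pass: LF(M) = deadline = 36; LS(M) = 36 - 8 = 28
LF(A2) = LS(M) - sum(successors on chain A) = 28 - 2 = 26
LS = LF - duration = 26 - 5 = 21
Total float = LS - ES = 21 - 5 = 16

16


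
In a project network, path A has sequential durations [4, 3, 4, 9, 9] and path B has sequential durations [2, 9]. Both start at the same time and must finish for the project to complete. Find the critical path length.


Path A total = 4 + 3 + 4 + 9 + 9 = 29
Path B total = 2 + 9 = 11
Critical path = longest path = max(29, 11) = 29

29


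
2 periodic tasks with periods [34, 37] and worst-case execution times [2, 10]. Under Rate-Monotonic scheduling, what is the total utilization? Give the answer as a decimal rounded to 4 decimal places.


Compute individual utilizations (exact fractions):
  Task 1: C/T = 2/34 = 1/17 (approx. 0.0588)
  Task 2: C/T = 10/37 (approx. 0.2703)
Total utilization U = 1/17 + 10/37 = 207/629
Rounded to 4 decimal places: U = 0.3291
RM (Liu & Layland) bound for 2 tasks = 0.828427; compare with U = 207/629 (approx. 0.329094)
U <= bound, so schedulable by RM sufficient condition.

0.3291


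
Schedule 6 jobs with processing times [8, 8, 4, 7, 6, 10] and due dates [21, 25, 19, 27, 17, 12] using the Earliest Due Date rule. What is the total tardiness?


Sort by due date (EDD order): [(10, 12), (6, 17), (4, 19), (8, 21), (8, 25), (7, 27)]
Compute completion times and tardiness:
  Job 1: p=10, d=12, C=10, tardiness=max(0,10-12)=0
  Job 2: p=6, d=17, C=16, tardiness=max(0,16-17)=0
  Job 3: p=4, d=19, C=20, tardiness=max(0,20-19)=1
  Job 4: p=8, d=21, C=28, tardiness=max(0,28-21)=7
  Job 5: p=8, d=25, C=36, tardiness=max(0,36-25)=11
  Job 6: p=7, d=27, C=43, tardiness=max(0,43-27)=16
Total tardiness = 35

35


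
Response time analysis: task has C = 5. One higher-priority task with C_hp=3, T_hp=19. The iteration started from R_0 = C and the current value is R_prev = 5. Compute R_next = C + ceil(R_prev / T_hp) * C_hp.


R_next = C + ceil(R_prev / T_hp) * C_hp
ceil(5 / 19) = ceil(0.2632) = 1
Interference = 1 * 3 = 3
R_next = 5 + 3 = 8

8
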